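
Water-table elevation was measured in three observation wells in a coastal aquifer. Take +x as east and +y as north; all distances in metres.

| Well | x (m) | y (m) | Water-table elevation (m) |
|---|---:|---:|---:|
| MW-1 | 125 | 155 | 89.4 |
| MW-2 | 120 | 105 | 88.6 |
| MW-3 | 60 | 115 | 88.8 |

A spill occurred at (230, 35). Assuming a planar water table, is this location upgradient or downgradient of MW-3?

downgradient

Differences from MW-1: to MW-2 (Δx, Δy, Δh) = (-5, -50, -0.8); to MW-3 = (-65, -40, -0.6).
Determinant of the coordinate differences = (-5)·(-40) − (-65)·(-50) = -3050.
∂h/∂x = [(-0.8)·(-40) − (-0.6)·(-50)] / -3050 = -0.0006557
∂h/∂y = [(-5)·(-0.6) − (-65)·(-0.8)] / -3050 = +0.01607
Head at (230, 35) = 89.4 + (-0.0006557)·(105) + (+0.01607)·(-120) = 87.40 m.
That is lower than the 88.8 m at MW-3, so the point is downgradient.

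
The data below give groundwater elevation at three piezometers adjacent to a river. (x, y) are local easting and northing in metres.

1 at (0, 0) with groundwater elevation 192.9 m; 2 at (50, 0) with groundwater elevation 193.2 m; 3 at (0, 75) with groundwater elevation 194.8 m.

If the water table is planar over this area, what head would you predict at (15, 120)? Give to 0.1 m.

∂h/∂x = (193.2 − 192.9) / (50 − 0) = +0.006000
∂h/∂y = (194.8 − 192.9) / (75 − 0) = +0.02533
h(15, 120) = 192.9 + (+0.006000)·(15) + (+0.02533)·(120) = 192.9 +0.090 +3.040 = 196.030 m.

196.0 m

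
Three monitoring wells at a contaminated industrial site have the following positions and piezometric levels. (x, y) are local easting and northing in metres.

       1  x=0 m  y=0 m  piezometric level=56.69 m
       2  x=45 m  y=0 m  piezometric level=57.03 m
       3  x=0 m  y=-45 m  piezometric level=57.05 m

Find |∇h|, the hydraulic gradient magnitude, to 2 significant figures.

∂h/∂x = (57.03 − 56.69) / (45 − 0) = +0.007556
∂h/∂y = (57.05 − 56.69) / (-45 − 0) = -0.008000
|∇h| = √(0.007556² + -0.008000²) = 0.011

0.011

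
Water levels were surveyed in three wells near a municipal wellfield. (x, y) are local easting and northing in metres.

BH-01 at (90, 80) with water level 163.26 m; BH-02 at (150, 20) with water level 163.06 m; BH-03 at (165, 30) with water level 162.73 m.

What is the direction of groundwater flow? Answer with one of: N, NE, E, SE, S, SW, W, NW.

NE

Differences from BH-01: to BH-02 (Δx, Δy, Δh) = (60, -60, -0.20); to BH-03 = (75, -50, -0.53).
Solve a·Δx + b·Δy = Δh: det = 60·(-50) − 75·(-60) = 1500.
∂h/∂x = [(-0.20)·(-50) − (-0.53)·(-60)] / 1500 = -0.01453
∂h/∂y = [60·(-0.53) − 75·(-0.20)] / 1500 = -0.01120
Flow = −∇h = (+0.01453 east, +0.01120 north), which points northeast.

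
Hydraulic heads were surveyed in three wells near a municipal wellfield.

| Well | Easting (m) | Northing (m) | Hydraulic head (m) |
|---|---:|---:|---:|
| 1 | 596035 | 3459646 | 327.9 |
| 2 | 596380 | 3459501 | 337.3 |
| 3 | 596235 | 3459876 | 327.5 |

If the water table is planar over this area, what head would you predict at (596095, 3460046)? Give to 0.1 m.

321.6 m

Differences from 1: to 2 (Δx, Δy, Δh) = (345, -145, +9.4); to 3 = (200, 230, -0.4).
Solve a·Δx + b·Δy = Δh: det = 345·230 − 200·(-145) = 108350.
∂h/∂x = [(+9.4)·230 − (-0.4)·(-145)] / 108350 = +0.01942
∂h/∂y = [345·(-0.4) − 200·(+9.4)] / 108350 = -0.01862
h(596095, 3460046) = 327.9 + (+0.01942)·(60) + (-0.01862)·(400) = 327.9 +1.165 -7.450 = 321.615 m.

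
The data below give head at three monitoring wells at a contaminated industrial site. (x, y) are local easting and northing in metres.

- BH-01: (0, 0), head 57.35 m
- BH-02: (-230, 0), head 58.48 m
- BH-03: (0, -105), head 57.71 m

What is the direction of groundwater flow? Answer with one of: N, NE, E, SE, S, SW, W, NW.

∂h/∂x = (58.48 − 57.35) / (-230 − 0) = -0.004913
∂h/∂y = (57.71 − 57.35) / (-105 − 0) = -0.003429
Flow = −∇h = (+0.004913 east, +0.003429 north), which points northeast.

NE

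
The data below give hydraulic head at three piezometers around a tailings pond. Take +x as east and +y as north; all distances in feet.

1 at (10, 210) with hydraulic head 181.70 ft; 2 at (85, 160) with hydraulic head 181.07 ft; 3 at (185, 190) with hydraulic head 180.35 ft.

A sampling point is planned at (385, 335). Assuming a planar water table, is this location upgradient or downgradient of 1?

Taking 1 as reference: 2−1 = (75, -50, -0.63); 3−1 = (175, -20, -1.35).
Solve a·Δx + b·Δy = Δh: det = 75·(-20) − 175·(-50) = 7250.
∂h/∂x = [(-0.63)·(-20) − (-1.35)·(-50)] / 7250 = -0.007572
∂h/∂y = [75·(-1.35) − 175·(-0.63)] / 7250 = +0.001241
Head at (385, 335) = 181.70 + (-0.007572)·(375) + (+0.001241)·(125) = 179.02 ft.
That is lower than the 181.70 ft at 1, so the point is downgradient.

downgradient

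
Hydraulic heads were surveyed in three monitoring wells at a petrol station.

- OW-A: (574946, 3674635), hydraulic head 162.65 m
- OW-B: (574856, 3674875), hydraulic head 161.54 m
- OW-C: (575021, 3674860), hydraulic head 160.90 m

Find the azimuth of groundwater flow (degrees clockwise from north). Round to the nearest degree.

035°

Three-point gradient (reference OW-A): Δ to OW-B = (-90, 240, -1.11), Δ to OW-C = (75, 225, -1.75).
∂h/∂x = -0.004451, ∂h/∂y = -0.006294 (det = -38250).
Flow direction (−∇h) has components (+0.004451 E, +0.006294 N).
Azimuth = atan2(E, N) = atan2(+0.004451, +0.006294) = 35.3° ≈ 035°.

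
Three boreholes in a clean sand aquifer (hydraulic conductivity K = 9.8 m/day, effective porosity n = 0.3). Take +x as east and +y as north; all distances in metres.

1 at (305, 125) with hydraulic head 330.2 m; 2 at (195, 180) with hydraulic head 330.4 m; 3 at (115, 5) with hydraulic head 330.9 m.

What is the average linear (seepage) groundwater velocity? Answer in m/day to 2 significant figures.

0.10 m/day

With h = a·x + b·y + c and 1 as origin, the differences give:
  (-110)·a + 55·b = +0.2
  (-190)·a + (-120)·b = +0.7
Eliminate b (×(-120) and ×55, subtract): 23650·a = -62.50 → a = ∂h/∂x = -0.002643
Back-substitute: b = ∂h/∂y = -0.001649.
|∇h| = √(-0.002643² + -0.001649²) = 0.003115
Seepage velocity v = K·i/n = 9.8 × 0.003115 / 0.3 = 0.1018 m/day.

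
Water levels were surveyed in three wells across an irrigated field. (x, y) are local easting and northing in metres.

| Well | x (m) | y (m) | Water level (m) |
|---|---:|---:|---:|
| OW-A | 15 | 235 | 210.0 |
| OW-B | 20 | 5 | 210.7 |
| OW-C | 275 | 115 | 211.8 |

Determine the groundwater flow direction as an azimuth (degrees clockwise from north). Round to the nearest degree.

298°

With h = a·x + b·y + c and OW-A as origin, the differences give:
  5·a + (-230)·b = +0.7
  260·a + (-120)·b = +1.8
Eliminate b (×(-120) and ×(-230), subtract): 59200·a = 330.00 → a = ∂h/∂x = +0.005574
Back-substitute: b = ∂h/∂y = -0.002922.
Flow direction (−∇h) has components (-0.005574 E, +0.002922 N).
Azimuth = atan2(E, N) = atan2(-0.005574, +0.002922) = 297.7° ≈ 298°.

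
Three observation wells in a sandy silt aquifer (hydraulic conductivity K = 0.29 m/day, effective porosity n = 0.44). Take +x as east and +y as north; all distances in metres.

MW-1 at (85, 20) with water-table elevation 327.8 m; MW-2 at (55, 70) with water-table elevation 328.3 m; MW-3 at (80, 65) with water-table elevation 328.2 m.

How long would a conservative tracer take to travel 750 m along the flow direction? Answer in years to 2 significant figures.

350 years

Differences from MW-1: to MW-2 (Δx, Δy, Δh) = (-30, 50, +0.5); to MW-3 = (-5, 45, +0.4).
Determinant of the coordinate differences = (-30)·45 − (-5)·50 = -1100.
∂h/∂x = [(+0.5)·45 − (+0.4)·50] / -1100 = -0.002273
∂h/∂y = [(-30)·(+0.4) − (-5)·(+0.5)] / -1100 = +0.008636
|∇h| = √(-0.002273² + 0.008636²) = 0.00893
Seepage velocity v = K·i/n = 0.29 × 0.00893 / 0.44 = 0.005886 m/day.
t = 750 / 0.005886 = 1.274e+05 days = 349 years.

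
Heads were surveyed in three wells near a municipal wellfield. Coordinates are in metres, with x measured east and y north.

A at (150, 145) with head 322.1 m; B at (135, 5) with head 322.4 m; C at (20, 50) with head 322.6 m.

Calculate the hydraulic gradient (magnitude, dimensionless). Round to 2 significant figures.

Differences from A: to B (Δx, Δy, Δh) = (-15, -140, +0.3); to C = (-130, -95, +0.5).
Solve a·Δx + b·Δy = Δh: det = (-15)·(-95) − (-130)·(-140) = -16775.
∂h/∂x = [(+0.3)·(-95) − (+0.5)·(-140)] / -16775 = -0.002474
∂h/∂y = [(-15)·(+0.5) − (-130)·(+0.3)] / -16775 = -0.001878
|∇h| = √(-0.002474² + -0.001878²) = 0.003106

0.0031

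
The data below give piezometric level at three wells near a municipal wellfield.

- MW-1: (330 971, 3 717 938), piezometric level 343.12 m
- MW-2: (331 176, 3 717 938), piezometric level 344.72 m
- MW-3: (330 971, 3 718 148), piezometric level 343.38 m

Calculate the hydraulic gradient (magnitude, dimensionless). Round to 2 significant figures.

∂h/∂x = (344.72 − 343.12) / (331176 − 330971) = +0.007805
∂h/∂y = (343.38 − 343.12) / (3718148 − 3717938) = +0.001238
|∇h| = √(0.007805² + 0.001238²) = 0.007903

0.0079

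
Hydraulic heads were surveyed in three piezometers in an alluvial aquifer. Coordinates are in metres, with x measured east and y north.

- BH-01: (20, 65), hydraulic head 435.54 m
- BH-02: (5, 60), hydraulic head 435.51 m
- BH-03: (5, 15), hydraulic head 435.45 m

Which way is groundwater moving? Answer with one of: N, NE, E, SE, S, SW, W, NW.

With h = a·x + b·y + c and BH-01 as origin, the differences give:
  (-15)·a + (-5)·b = -0.03
  (-15)·a + (-50)·b = -0.09
Eliminate b (×(-50) and ×(-5), subtract): 675·a = 1.050 → a = ∂h/∂x = +0.001556
Back-substitute: b = ∂h/∂y = +0.001333.
Flow = −∇h = (-0.001556 east, -0.001333 north), which points southwest.

SW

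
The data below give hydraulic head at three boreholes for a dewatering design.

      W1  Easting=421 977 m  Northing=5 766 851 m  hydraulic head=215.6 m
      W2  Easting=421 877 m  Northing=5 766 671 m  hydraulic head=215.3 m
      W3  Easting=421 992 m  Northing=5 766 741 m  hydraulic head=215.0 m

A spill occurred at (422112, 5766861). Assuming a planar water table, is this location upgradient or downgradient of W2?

Differences from W1: to W2 (Δx, Δy, Δh) = (-100, -180, -0.3); to W3 = (15, -110, -0.6).
Determinant of the coordinate differences = (-100)·(-110) − 15·(-180) = 13700.
∂h/∂x = [(-0.3)·(-110) − (-0.6)·(-180)] / 13700 = -0.005474
∂h/∂y = [(-100)·(-0.6) − 15·(-0.3)] / 13700 = +0.004708
Head at (422112, 5766861) = 215.6 + (-0.005474)·(135) + (+0.004708)·(10) = 214.91 m.
That is lower than the 215.3 m at W2, so the point is downgradient.

downgradient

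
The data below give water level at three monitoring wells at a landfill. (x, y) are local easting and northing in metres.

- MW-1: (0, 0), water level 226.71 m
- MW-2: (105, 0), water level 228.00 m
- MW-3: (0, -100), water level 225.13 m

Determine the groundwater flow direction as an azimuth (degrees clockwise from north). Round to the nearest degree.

∂h/∂x = (228.00 − 226.71) / (105 − 0) = +0.01229
∂h/∂y = (225.13 − 226.71) / (-100 − 0) = +0.01580
Flow direction (−∇h) has components (-0.01229 E, -0.01580 N).
Azimuth = atan2(E, N) = atan2(-0.01229, -0.01580) = 217.9° ≈ 218°.

218°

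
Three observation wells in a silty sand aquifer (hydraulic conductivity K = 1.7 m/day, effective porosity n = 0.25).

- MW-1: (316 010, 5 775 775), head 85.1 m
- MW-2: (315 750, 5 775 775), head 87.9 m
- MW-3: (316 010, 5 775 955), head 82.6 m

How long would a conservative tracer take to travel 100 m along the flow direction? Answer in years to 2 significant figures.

∂h/∂x = (87.9 − 85.1) / (315750 − 316010) = -0.01077
∂h/∂y = (82.6 − 85.1) / (5775955 − 5775775) = -0.01389
|∇h| = √(-0.01077² + -0.01389²) = 0.01758
Seepage velocity v = K·i/n = 1.7 × 0.01758 / 0.25 = 0.1195 m/day.
t = 100 / 0.1195 = 836.8 days = 2.29 years.

2.3 years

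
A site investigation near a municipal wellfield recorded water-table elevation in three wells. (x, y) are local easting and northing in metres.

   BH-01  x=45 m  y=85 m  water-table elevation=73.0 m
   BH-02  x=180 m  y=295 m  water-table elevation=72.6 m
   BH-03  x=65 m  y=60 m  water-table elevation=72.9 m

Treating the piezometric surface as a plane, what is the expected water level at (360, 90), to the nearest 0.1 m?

71.7 m

Differences from BH-01: to BH-02 (Δx, Δy, Δh) = (135, 210, -0.4); to BH-03 = (20, -25, -0.1).
Determinant of the coordinate differences = 135·(-25) − 20·210 = -7575.
∂h/∂x = [(-0.4)·(-25) − (-0.1)·210] / -7575 = -0.004092
∂h/∂y = [135·(-0.1) − 20·(-0.4)] / -7575 = +0.0007261
h(360, 90) = 73.0 + (-0.004092)·(315) + (+0.0007261)·(5) = 73.0 -1.289 +0.004 = 71.715 m.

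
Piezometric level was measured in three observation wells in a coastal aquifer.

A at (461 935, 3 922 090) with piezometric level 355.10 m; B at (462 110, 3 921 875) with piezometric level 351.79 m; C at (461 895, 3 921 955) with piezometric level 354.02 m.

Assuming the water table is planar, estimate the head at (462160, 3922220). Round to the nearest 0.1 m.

Three-point gradient (reference A): Δ to B = (175, -215, -3.31), Δ to C = (-40, -135, -1.08).
∂h/∂x = -0.006661, ∂h/∂y = +0.009974 (det = -32225).
h(462160, 3922220) = 355.10 + (-0.006661)·(225) + (+0.009974)·(130) = 355.10 -1.499 +1.297 = 354.898 m.

354.9 m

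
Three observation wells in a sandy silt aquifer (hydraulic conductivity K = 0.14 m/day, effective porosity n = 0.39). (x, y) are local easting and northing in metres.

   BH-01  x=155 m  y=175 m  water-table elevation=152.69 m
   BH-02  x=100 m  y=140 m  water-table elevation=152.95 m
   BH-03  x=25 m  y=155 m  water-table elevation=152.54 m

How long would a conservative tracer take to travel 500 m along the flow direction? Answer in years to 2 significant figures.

With h = a·x + b·y + c and BH-01 as origin, the differences give:
  (-55)·a + (-35)·b = +0.26
  (-130)·a + (-20)·b = -0.15
Eliminate b (×(-20) and ×(-35), subtract): -3450·a = -10.450 → a = ∂h/∂x = +0.003029
Back-substitute: b = ∂h/∂y = -0.01219.
|∇h| = √(0.003029² + -0.01219²) = 0.01256
Seepage velocity v = K·i/n = 0.14 × 0.01256 / 0.39 = 0.004509 m/day.
t = 500 / 0.004509 = 1.109e+05 days = 304 years.

300 years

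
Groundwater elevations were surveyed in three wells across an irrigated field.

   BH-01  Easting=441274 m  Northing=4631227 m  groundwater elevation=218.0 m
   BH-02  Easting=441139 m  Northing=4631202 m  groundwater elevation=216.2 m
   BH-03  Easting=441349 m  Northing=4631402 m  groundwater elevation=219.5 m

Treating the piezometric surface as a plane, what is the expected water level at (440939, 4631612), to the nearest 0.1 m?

214.9 m

Taking BH-01 as reference: BH-02−BH-01 = (-135, -25, -1.8); BH-03−BH-01 = (75, 175, +1.5).
Determinant of the coordinate differences = (-135)·175 − 75·(-25) = -21750.
∂h/∂x = [(-1.8)·175 − (+1.5)·(-25)] / -21750 = +0.01276
∂h/∂y = [(-135)·(+1.5) − 75·(-1.8)] / -21750 = +0.003103
h(440939, 4631612) = 218.0 + (+0.01276)·(-335) + (+0.003103)·(385) = 218.0 -4.274 +1.195 = 214.921 m.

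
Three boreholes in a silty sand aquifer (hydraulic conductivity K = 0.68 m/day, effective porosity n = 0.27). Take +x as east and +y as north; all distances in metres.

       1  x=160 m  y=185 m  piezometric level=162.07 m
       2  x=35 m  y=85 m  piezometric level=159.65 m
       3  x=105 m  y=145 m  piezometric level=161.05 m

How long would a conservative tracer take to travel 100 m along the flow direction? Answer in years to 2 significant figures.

7.1 years

With h = a·x + b·y + c and 1 as origin, the differences give:
  (-125)·a + (-100)·b = -2.42
  (-55)·a + (-40)·b = -1.02
Eliminate b (×(-40) and ×(-100), subtract): -500·a = -5.200 → a = ∂h/∂x = +0.01040
Back-substitute: b = ∂h/∂y = +0.01120.
|∇h| = √(0.01040² + 0.01120²) = 0.01528
Seepage velocity v = K·i/n = 0.68 × 0.01528 / 0.27 = 0.03848 m/day.
t = 100 / 0.03848 = 2599 days = 7.12 years.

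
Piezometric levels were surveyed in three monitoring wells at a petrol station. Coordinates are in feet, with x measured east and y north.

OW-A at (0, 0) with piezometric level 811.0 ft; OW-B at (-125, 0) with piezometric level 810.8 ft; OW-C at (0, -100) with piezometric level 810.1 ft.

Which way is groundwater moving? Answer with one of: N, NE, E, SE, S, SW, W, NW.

∂h/∂x = (810.8 − 811.0) / (-125 − 0) = +0.001600
∂h/∂y = (810.1 − 811.0) / (-100 − 0) = +0.009000
Flow = −∇h = (-0.001600 east, -0.009000 north), which points south.

S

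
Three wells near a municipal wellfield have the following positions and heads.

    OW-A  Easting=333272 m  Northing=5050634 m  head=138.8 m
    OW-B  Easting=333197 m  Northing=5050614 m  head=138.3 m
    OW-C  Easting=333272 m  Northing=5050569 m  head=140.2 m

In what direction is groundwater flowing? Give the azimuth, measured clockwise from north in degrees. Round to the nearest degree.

330°

Differences from OW-A: to OW-B (Δx, Δy, Δh) = (-75, -20, -0.5); to OW-C = (0, -65, +1.4).
Determinant of the coordinate differences = (-75)·(-65) − 0·(-20) = 4875.
∂h/∂x = [(-0.5)·(-65) − (+1.4)·(-20)] / 4875 = +0.01241
∂h/∂y = [(-75)·(+1.4) − 0·(-0.5)] / 4875 = -0.02154
Flow direction (−∇h) has components (-0.01241 E, +0.02154 N).
Azimuth = atan2(E, N) = atan2(-0.01241, +0.02154) = 330.0° ≈ 330°.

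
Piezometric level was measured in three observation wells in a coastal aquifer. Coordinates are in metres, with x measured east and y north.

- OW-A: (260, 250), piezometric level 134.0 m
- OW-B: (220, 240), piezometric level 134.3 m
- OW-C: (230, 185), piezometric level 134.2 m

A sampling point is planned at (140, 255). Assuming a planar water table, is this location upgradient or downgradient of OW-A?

upgradient

With h = a·x + b·y + c and OW-A as origin, the differences give:
  (-40)·a + (-10)·b = +0.3
  (-30)·a + (-65)·b = +0.2
Eliminate b (×(-65) and ×(-10), subtract): 2300·a = -17.50 → a = ∂h/∂x = -0.007609
Back-substitute: b = ∂h/∂y = +0.0004348.
Head at (140, 255) = 134.0 + (-0.007609)·(-120) + (+0.0004348)·(5) = 134.92 m.
That is higher than the 134.0 m at OW-A, so the point is upgradient.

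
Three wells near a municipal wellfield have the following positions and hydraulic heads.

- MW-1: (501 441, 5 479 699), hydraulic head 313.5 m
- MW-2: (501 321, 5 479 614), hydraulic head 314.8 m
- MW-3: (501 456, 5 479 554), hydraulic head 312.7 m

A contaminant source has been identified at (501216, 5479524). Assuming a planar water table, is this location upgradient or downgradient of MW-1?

Three-point gradient (reference MW-1): Δ to MW-2 = (-120, -85, +1.3), Δ to MW-3 = (15, -145, -0.8).
∂h/∂x = -0.01373, ∂h/∂y = +0.004096 (det = 18675).
Head at (501216, 5479524) = 313.5 + (-0.01373)·(-225) + (+0.004096)·(-175) = 315.87 m.
That is higher than the 313.5 m at MW-1, so the point is upgradient.

upgradient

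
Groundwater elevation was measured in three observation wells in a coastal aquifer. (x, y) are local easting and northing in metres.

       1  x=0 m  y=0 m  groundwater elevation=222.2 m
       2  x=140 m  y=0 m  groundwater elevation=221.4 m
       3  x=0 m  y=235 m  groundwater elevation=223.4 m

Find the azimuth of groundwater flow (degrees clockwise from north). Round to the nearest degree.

∂h/∂x = (221.4 − 222.2) / (140 − 0) = -0.005714
∂h/∂y = (223.4 − 222.2) / (235 − 0) = +0.005106
Flow direction (−∇h) has components (+0.005714 E, -0.005106 N).
Azimuth = atan2(E, N) = atan2(+0.005714, -0.005106) = 131.8° ≈ 132°.

132°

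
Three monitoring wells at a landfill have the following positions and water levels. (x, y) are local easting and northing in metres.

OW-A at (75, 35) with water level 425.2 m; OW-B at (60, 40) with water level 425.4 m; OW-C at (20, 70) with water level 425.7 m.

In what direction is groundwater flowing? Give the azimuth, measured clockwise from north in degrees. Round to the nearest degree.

052°

With h = a·x + b·y + c and OW-A as origin, the differences give:
  (-15)·a + 5·b = +0.2
  (-55)·a + 35·b = +0.5
Eliminate b (×35 and ×5, subtract): -250·a = 4.50 → a = ∂h/∂x = -0.01800
Back-substitute: b = ∂h/∂y = -0.01400.
Flow direction (−∇h) has components (+0.01800 E, +0.01400 N).
Azimuth = atan2(E, N) = atan2(+0.01800, +0.01400) = 52.1° ≈ 052°.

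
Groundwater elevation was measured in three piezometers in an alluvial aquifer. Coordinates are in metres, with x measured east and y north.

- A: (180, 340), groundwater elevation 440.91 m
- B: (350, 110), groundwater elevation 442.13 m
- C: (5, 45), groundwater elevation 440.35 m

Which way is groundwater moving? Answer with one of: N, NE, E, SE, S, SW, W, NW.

W

With h = a·x + b·y + c and A as origin, the differences give:
  170·a + (-230)·b = +1.22
  (-175)·a + (-295)·b = -0.56
Eliminate b (×(-295) and ×(-230), subtract): -90400·a = -488.700 → a = ∂h/∂x = +0.005406
Back-substitute: b = ∂h/∂y = -0.001309.
Flow = −∇h = (-0.005406 east, +0.001309 north), which points west.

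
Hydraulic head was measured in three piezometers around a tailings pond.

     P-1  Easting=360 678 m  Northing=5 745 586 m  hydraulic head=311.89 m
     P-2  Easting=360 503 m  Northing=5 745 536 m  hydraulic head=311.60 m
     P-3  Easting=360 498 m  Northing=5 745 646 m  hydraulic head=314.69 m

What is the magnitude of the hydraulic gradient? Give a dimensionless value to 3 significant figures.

Taking P-1 as reference: P-2−P-1 = (-175, -50, -0.29); P-3−P-1 = (-180, 60, +2.80).
Determinant of the coordinate differences = (-175)·60 − (-180)·(-50) = -19500.
∂h/∂x = [(-0.29)·60 − (+2.80)·(-50)] / -19500 = -0.006287
∂h/∂y = [(-175)·(+2.80) − (-180)·(-0.29)] / -19500 = +0.02781
|∇h| = √(-0.006287² + 0.02781²) = 0.02851

0.0285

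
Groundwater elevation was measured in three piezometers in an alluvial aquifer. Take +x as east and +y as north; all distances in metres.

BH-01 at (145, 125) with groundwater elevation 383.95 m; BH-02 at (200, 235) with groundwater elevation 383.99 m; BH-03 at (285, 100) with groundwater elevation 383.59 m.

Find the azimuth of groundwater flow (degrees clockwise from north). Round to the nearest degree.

123°

Three-point gradient (reference BH-01): Δ to BH-02 = (55, 110, +0.04), Δ to BH-03 = (140, -25, -0.36).
∂h/∂x = -0.002301, ∂h/∂y = +0.001514 (det = -16775).
Flow direction (−∇h) has components (+0.002301 E, -0.001514 N).
Azimuth = atan2(E, N) = atan2(+0.002301, -0.001514) = 123.3° ≈ 123°.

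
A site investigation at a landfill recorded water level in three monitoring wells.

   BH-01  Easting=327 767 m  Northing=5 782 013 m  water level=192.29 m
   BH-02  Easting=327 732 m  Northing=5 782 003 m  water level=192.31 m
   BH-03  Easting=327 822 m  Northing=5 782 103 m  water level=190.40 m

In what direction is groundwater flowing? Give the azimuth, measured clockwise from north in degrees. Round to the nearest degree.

Taking BH-01 as reference: BH-02−BH-01 = (-35, -10, +0.02); BH-03−BH-01 = (55, 90, -1.89).
Solve a·Δx + b·Δy = Δh: det = (-35)·90 − 55·(-10) = -2600.
∂h/∂x = [(+0.02)·90 − (-1.89)·(-10)] / -2600 = +0.006577
∂h/∂y = [(-35)·(-1.89) − 55·(+0.02)] / -2600 = -0.02502
Flow direction (−∇h) has components (-0.006577 E, +0.02502 N).
Azimuth = atan2(E, N) = atan2(-0.006577, +0.02502) = 345.3° ≈ 345°.

345°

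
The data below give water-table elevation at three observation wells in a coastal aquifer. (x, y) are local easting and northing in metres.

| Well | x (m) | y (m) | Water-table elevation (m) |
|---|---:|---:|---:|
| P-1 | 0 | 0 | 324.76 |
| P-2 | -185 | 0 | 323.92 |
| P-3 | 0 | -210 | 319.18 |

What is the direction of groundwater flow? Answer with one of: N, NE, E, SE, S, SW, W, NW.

∂h/∂x = (323.92 − 324.76) / (-185 − 0) = +0.004541
∂h/∂y = (319.18 − 324.76) / (-210 − 0) = +0.02657
Flow = −∇h = (-0.004541 east, -0.02657 north), which points south.

S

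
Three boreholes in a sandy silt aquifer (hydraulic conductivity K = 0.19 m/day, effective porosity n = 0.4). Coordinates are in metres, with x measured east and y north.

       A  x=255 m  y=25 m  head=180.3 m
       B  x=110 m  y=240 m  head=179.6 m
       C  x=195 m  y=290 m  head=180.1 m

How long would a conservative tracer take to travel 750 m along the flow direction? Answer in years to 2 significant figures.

770 years

Differences from A: to B (Δx, Δy, Δh) = (-145, 215, -0.7); to C = (-60, 265, -0.2).
Determinant of the coordinate differences = (-145)·265 − (-60)·215 = -25525.
∂h/∂x = [(-0.7)·265 − (-0.2)·215] / -25525 = +0.005583
∂h/∂y = [(-145)·(-0.2) − (-60)·(-0.7)] / -25525 = +0.0005093
|∇h| = √(0.005583² + 0.0005093²) = 0.005606
Seepage velocity v = K·i/n = 0.19 × 0.005606 / 0.4 = 0.002663 m/day.
t = 750 / 0.002663 = 2.816e+05 days = 771 years.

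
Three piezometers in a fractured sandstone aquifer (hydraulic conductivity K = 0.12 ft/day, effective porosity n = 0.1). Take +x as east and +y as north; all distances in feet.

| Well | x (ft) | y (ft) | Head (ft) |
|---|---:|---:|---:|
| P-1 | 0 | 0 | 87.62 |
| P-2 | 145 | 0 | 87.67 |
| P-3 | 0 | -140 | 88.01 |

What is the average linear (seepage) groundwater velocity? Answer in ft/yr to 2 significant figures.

∂h/∂x = (87.67 − 87.62) / (145 − 0) = +0.0003448
∂h/∂y = (88.01 − 87.62) / (-140 − 0) = -0.002786
|∇h| = √(0.0003448² + -0.002786²) = 0.002807
Seepage velocity v = K·i/n = 0.12 × 0.002807 / 0.1 = 0.003368 ft/day = 1.23 ft/yr.

1.2 ft/yr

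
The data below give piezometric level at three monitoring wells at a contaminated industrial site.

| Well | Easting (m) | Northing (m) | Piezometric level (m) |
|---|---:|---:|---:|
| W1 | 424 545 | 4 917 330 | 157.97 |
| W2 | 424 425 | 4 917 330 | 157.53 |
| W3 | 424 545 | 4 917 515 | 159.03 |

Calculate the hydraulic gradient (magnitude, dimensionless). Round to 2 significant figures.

∂h/∂x = (157.53 − 157.97) / (424425 − 424545) = +0.003667
∂h/∂y = (159.03 − 157.97) / (4917515 − 4917330) = +0.005730
|∇h| = √(0.003667² + 0.005730²) = 0.006803

0.0068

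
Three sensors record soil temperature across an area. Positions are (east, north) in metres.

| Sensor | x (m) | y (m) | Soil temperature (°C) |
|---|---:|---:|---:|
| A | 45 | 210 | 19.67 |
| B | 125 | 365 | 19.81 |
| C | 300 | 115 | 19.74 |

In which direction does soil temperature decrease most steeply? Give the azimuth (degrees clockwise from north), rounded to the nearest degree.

219°

Differences from A: to B (Δx, Δy, Δh) = (80, 155, +0.14); to C = (255, -95, +0.07).
Determinant of the coordinate differences = 80·(-95) − 255·155 = -47125.
∂T/∂x = [(+0.14)·(-95) − (+0.07)·155] / -47125 = +0.0005125
∂T/∂y = [80·(+0.07) − 255·(+0.14)] / -47125 = +0.0006387
Steepest decrease is along −∇f: components (-0.0005125 E, -0.0006387 N).
Azimuth = atan2(-0.0005125, -0.0006387) = 218.7° ≈ 219°.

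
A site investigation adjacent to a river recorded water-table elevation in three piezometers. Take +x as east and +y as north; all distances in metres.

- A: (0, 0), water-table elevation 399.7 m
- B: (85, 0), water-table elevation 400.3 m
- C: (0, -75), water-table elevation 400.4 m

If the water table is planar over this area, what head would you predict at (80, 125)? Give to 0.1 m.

∂h/∂x = (400.3 − 399.7) / (85 − 0) = +0.007059
∂h/∂y = (400.4 − 399.7) / (-75 − 0) = -0.009333
h(80, 125) = 399.7 + (+0.007059)·(80) + (-0.009333)·(125) = 399.7 +0.565 -1.167 = 399.098 m.

399.1 m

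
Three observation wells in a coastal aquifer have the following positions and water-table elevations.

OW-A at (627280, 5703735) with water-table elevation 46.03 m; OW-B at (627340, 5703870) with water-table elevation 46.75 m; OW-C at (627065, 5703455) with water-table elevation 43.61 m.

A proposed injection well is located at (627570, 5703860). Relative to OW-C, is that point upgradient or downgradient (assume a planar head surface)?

Differences from OW-A: to OW-B (Δx, Δy, Δh) = (60, 135, +0.72); to OW-C = (-215, -280, -2.42).
Determinant of the coordinate differences = 60·(-280) − (-215)·135 = 12225.
∂h/∂x = [(+0.72)·(-280) − (-2.42)·135] / 12225 = +0.01023
∂h/∂y = [60·(-2.42) − (-215)·(+0.72)] / 12225 = +0.0007853
Head at (627570, 5703860) = 46.03 + (+0.01023)·(290) + (+0.0007853)·(125) = 49.10 m.
That is higher than the 43.61 m at OW-C, so the point is upgradient.

upgradient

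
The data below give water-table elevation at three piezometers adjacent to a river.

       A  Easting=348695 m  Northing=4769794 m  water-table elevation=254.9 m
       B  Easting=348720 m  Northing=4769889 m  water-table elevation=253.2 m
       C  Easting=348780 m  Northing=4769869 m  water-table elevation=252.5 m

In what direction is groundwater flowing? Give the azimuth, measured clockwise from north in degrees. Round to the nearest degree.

Taking A as reference: B−A = (25, 95, -1.7); C−A = (85, 75, -2.4).
Solve a·Δx + b·Δy = Δh: det = 25·75 − 85·95 = -6200.
∂h/∂x = [(-1.7)·75 − (-2.4)·95] / -6200 = -0.01621
∂h/∂y = [25·(-2.4) − 85·(-1.7)] / -6200 = -0.01363
Flow direction (−∇h) has components (+0.01621 E, +0.01363 N).
Azimuth = atan2(E, N) = atan2(+0.01621, +0.01363) = 49.9° ≈ 050°.

050°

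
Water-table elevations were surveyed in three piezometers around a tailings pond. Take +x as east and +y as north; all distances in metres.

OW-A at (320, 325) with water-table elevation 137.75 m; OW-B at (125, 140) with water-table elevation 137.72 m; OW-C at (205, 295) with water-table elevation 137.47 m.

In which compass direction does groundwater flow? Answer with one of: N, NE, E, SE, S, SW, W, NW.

NW

Differences from OW-A: to OW-B (Δx, Δy, Δh) = (-195, -185, -0.03); to OW-C = (-115, -30, -0.28).
Determinant of the coordinate differences = (-195)·(-30) − (-115)·(-185) = -15425.
∂h/∂x = [(-0.03)·(-30) − (-0.28)·(-185)] / -15425 = +0.003300
∂h/∂y = [(-195)·(-0.28) − (-115)·(-0.03)] / -15425 = -0.003316
Flow = −∇h = (-0.003300 east, +0.003316 north), which points northwest.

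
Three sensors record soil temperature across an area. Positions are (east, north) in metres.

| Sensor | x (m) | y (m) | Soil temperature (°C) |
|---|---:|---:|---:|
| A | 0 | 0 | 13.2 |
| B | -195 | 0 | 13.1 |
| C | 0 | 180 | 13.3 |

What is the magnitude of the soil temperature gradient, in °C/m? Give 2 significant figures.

0.00076 °C/m

∂T/∂x = (13.1 − 13.2) / (-195 − 0) = +0.0005128
∂T/∂y = (13.3 − 13.2) / (180 − 0) = +0.0005556
|∇f| = √(0.0005128² + 0.0005556²) = 0.0007561 °C/m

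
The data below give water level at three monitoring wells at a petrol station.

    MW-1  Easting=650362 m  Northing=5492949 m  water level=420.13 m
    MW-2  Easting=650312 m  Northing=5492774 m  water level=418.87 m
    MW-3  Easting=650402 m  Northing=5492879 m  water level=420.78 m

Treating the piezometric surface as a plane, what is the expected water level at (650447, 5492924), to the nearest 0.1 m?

421.7 m

With h = a·x + b·y + c and MW-1 as origin, the differences give:
  (-50)·a + (-175)·b = -1.26
  40·a + (-70)·b = +0.65
Eliminate b (×(-70) and ×(-175), subtract): 10500·a = 201.950 → a = ∂h/∂x = +0.01923
Back-substitute: b = ∂h/∂y = +0.001705.
h(650447, 5492924) = 420.13 + (+0.01923)·(85) + (+0.001705)·(-25) = 420.13 +1.635 -0.043 = 421.722 m.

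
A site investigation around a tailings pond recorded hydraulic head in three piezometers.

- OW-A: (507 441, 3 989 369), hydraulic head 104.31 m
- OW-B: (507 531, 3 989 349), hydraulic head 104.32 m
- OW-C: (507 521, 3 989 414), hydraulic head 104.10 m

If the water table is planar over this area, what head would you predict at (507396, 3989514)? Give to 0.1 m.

103.8 m

Differences from OW-A: to OW-B (Δx, Δy, Δh) = (90, -20, +0.01); to OW-C = (80, 45, -0.21).
Solve a·Δx + b·Δy = Δh: det = 90·45 − 80·(-20) = 5650.
∂h/∂x = [(+0.01)·45 − (-0.21)·(-20)] / 5650 = -0.0006637
∂h/∂y = [90·(-0.21) − 80·(+0.01)] / 5650 = -0.003487
h(507396, 3989514) = 104.31 + (-0.0006637)·(-45) + (-0.003487)·(145) = 104.31 +0.030 -0.506 = 103.834 m.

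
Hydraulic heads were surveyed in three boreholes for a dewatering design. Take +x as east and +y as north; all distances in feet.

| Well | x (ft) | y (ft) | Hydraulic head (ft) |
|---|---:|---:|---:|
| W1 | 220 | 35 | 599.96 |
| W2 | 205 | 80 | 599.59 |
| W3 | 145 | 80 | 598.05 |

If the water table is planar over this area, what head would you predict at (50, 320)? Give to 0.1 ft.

595.7 ft

With h = a·x + b·y + c and W1 as origin, the differences give:
  (-15)·a + 45·b = -0.37
  (-75)·a + 45·b = -1.91
Eliminate b (×45 and ×45, subtract): 2700·a = 69.300 → a = ∂h/∂x = +0.02567
Back-substitute: b = ∂h/∂y = +0.0003333.
h(50, 320) = 599.96 + (+0.02567)·(-170) + (+0.0003333)·(285) = 599.96 -4.363 +0.095 = 595.692 ft.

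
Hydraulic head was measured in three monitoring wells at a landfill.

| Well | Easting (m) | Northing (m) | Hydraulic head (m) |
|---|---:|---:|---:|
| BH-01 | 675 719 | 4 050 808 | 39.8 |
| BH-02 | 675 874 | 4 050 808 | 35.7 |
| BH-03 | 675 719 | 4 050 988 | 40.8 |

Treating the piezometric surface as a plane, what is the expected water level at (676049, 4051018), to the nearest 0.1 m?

∂h/∂x = (35.7 − 39.8) / (675874 − 675719) = -0.02645
∂h/∂y = (40.8 − 39.8) / (4050988 − 4050808) = +0.005556
h(676049, 4051018) = 39.8 + (-0.02645)·(330) + (+0.005556)·(210) = 39.8 -8.729 +1.167 = 32.238 m.

32.2 m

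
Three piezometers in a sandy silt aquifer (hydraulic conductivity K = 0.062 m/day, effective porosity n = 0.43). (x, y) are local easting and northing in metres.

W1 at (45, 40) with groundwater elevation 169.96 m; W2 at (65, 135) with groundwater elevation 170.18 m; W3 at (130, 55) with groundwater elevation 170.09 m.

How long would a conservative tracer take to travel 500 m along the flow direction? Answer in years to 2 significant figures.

4000 years

Differences from W1: to W2 (Δx, Δy, Δh) = (20, 95, +0.22); to W3 = (85, 15, +0.13).
Solve a·Δx + b·Δy = Δh: det = 20·15 − 85·95 = -7775.
∂h/∂x = [(+0.22)·15 − (+0.13)·95] / -7775 = +0.001164
∂h/∂y = [20·(+0.13) − 85·(+0.22)] / -7775 = +0.002071
|∇h| = √(0.001164² + 0.002071²) = 0.002376
Seepage velocity v = K·i/n = 0.062 × 0.002376 / 0.43 = 0.0003426 m/day.
t = 500 / 0.0003426 = 1.459e+06 days = 3.99e+03 years.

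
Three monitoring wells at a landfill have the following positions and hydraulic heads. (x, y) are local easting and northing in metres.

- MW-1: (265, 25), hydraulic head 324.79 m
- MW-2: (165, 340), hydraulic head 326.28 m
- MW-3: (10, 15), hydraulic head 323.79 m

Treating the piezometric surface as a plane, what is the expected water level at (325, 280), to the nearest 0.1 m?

326.5 m

Taking MW-1 as reference: MW-2−MW-1 = (-100, 315, +1.49); MW-3−MW-1 = (-255, -10, -1.00).
Solve a·Δx + b·Δy = Δh: det = (-100)·(-10) − (-255)·315 = 81325.
∂h/∂x = [(+1.49)·(-10) − (-1.00)·315] / 81325 = +0.003690
∂h/∂y = [(-100)·(-1.00) − (-255)·(+1.49)] / 81325 = +0.005902
h(325, 280) = 324.79 + (+0.003690)·(60) + (+0.005902)·(255) = 324.79 +0.221 +1.505 = 326.516 m.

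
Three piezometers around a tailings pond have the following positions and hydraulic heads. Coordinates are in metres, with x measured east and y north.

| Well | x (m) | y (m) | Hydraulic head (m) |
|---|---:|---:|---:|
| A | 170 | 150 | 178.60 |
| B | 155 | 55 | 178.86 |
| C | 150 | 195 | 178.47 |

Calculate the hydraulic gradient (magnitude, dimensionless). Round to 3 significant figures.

With h = a·x + b·y + c and A as origin, the differences give:
  (-15)·a + (-95)·b = +0.26
  (-20)·a + 45·b = -0.13
Eliminate b (×45 and ×(-95), subtract): -2575·a = -0.650 → a = ∂h/∂x = +0.0002524
Back-substitute: b = ∂h/∂y = -0.002777.
|∇h| = √(0.0002524² + -0.002777²) = 0.002788

0.00279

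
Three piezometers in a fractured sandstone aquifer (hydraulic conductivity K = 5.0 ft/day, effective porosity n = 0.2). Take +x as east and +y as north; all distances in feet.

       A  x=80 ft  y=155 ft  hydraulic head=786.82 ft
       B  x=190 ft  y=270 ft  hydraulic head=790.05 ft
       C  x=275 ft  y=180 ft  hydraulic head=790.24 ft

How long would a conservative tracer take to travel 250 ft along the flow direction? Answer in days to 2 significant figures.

490 days

Taking A as reference: B−A = (110, 115, +3.23); C−A = (195, 25, +3.42).
Determinant of the coordinate differences = 110·25 − 195·115 = -19675.
∂h/∂x = [(+3.23)·25 − (+3.42)·115] / -19675 = +0.01589
∂h/∂y = [110·(+3.42) − 195·(+3.23)] / -19675 = +0.01289
|∇h| = √(0.01589² + 0.01289²) = 0.02046
Seepage velocity v = K·i/n = 5.0 × 0.02046 / 0.2 = 0.5115 ft/day.
t = 250 / 0.5115 = 488.8 days.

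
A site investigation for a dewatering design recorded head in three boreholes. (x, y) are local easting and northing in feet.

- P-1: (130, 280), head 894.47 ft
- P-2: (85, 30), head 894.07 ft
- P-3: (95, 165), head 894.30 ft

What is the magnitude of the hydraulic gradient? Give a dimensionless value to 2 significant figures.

Taking P-1 as reference: P-2−P-1 = (-45, -250, -0.40); P-3−P-1 = (-35, -115, -0.17).
Determinant of the coordinate differences = (-45)·(-115) − (-35)·(-250) = -3575.
∂h/∂x = [(-0.40)·(-115) − (-0.17)·(-250)] / -3575 = -0.0009790
∂h/∂y = [(-45)·(-0.17) − (-35)·(-0.40)] / -3575 = +0.001776
|∇h| = √(-0.0009790² + 0.001776²) = 0.002028

0.0020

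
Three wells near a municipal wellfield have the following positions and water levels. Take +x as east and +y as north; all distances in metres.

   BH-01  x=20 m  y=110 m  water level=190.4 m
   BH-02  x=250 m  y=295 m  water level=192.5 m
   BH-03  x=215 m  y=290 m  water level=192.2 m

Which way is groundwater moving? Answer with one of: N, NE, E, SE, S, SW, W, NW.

With h = a·x + b·y + c and BH-01 as origin, the differences give:
  230·a + 185·b = +2.1
  195·a + 180·b = +1.8
Eliminate b (×180 and ×185, subtract): 5325·a = 45.00 → a = ∂h/∂x = +0.008451
Back-substitute: b = ∂h/∂y = +0.0008451.
Flow = −∇h = (-0.008451 east, -0.0008451 north), which points west.

W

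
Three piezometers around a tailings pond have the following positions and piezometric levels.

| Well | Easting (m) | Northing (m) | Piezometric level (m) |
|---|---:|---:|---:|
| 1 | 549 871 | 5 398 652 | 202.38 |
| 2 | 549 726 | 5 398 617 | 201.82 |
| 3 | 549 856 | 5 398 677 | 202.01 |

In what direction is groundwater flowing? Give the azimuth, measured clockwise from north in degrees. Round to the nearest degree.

329°

Differences from 1: to 2 (Δx, Δy, Δh) = (-145, -35, -0.56); to 3 = (-15, 25, -0.37).
Determinant of the coordinate differences = (-145)·25 − (-15)·(-35) = -4150.
∂h/∂x = [(-0.56)·25 − (-0.37)·(-35)] / -4150 = +0.006494
∂h/∂y = [(-145)·(-0.37) − (-15)·(-0.56)] / -4150 = -0.01090
Flow direction (−∇h) has components (-0.006494 E, +0.01090 N).
Azimuth = atan2(E, N) = atan2(-0.006494, +0.01090) = 329.2° ≈ 329°.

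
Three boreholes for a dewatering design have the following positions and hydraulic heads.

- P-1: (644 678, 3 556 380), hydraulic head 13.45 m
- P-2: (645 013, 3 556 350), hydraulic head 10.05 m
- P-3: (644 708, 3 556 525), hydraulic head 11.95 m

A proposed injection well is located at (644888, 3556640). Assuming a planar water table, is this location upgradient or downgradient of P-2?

downgradient

Three-point gradient (reference P-1): Δ to P-2 = (335, -30, -3.40), Δ to P-3 = (30, 145, -1.50).
∂h/∂x = -0.01087, ∂h/∂y = -0.008095 (det = 49475).
Head at (644888, 3556640) = 13.45 + (-0.01087)·(210) + (-0.008095)·(260) = 9.06 m.
That is lower than the 10.05 m at P-2, so the point is downgradient.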